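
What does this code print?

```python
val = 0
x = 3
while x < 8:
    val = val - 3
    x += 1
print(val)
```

-15

x=3: val = 0-3 = -3
x=4: val = (-3)-3 = -6
x=5: val = (-6)-3 = -9
x=6: val = (-9)-3 = -12
x=7: val = (-12)-3 = -15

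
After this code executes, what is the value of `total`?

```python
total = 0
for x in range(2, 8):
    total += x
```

x=2: total = 0+2 = 2
x=3: total = 2+3 = 5
x=4: total = 5+4 = 9
x=5: total = 9+5 = 14
x=6: total = 14+6 = 20
x=7: total = 20+7 = 27

27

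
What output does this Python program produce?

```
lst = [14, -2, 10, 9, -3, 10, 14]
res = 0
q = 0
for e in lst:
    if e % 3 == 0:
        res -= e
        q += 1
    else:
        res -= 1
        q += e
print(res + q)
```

37

e=14: not %3==0, res = 0-1 = -1; q=14
e=-2: not %3==0, res = (-1)-1 = -2; q=12
e=10: not %3==0, res = (-2)-1 = -3; q=22
e=9: %3==0, res = (-3)-9 = -12; q=23
e=-3: %3==0, res = (-12)-(-3) = -9; q=24
e=10: not %3==0, res = (-9)-1 = -10; q=34
e=14: not %3==0, res = (-10)-1 = -11; q=48
res+q = (-11)+48 = 37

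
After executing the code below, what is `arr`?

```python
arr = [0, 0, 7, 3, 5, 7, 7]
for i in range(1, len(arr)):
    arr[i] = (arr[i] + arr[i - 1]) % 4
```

i=1: arr[1] = (0+0)%4 = 0 → [0, 0, 7, 3, 5, 7, 7]
i=2: arr[2] = (7+0)%4 = 3 → [0, 0, 3, 3, 5, 7, 7]
i=3: arr[3] = (3+3)%4 = 2 → [0, 0, 3, 2, 5, 7, 7]
i=4: arr[4] = (5+2)%4 = 3 → [0, 0, 3, 2, 3, 7, 7]
i=5: arr[5] = (7+3)%4 = 2 → [0, 0, 3, 2, 3, 2, 7]
i=6: arr[6] = (7+2)%4 = 1 → [0, 0, 3, 2, 3, 2, 1]

[0, 0, 3, 2, 3, 2, 1]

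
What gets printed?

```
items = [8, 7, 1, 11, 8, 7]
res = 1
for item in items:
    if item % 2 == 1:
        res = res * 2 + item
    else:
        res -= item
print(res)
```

-39

item=8: not odd, res = 1-8 = -7
item=7: odd, res = (-7)*2+7 = -7
item=1: odd, res = (-7)*2+1 = -13
item=11: odd, res = (-13)*2+11 = -15
item=8: not odd, res = (-15)-8 = -23
item=7: odd, res = (-23)*2+7 = -39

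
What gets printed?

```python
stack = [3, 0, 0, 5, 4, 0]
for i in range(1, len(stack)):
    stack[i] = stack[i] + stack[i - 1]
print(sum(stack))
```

41

i=1: stack[1] = 0+3 = 3 → [3, 3, 0, 5, 4, 0]
i=2: stack[2] = 0+3 = 3 → [3, 3, 3, 5, 4, 0]
i=3: stack[3] = 5+3 = 8 → [3, 3, 3, 8, 4, 0]
i=4: stack[4] = 4+8 = 12 → [3, 3, 3, 8, 12, 0]
i=5: stack[5] = 0+12 = 12 → [3, 3, 3, 8, 12, 12]
sum = 41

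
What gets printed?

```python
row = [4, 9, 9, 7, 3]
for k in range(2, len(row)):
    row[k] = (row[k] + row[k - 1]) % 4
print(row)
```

[4, 9, 2, 1, 0]

k=2: row[2] = (9+9)%4 = 2 → [4, 9, 2, 7, 3]
k=3: row[3] = (7+2)%4 = 1 → [4, 9, 2, 1, 3]
k=4: row[4] = (3+1)%4 = 0 → [4, 9, 2, 1, 0]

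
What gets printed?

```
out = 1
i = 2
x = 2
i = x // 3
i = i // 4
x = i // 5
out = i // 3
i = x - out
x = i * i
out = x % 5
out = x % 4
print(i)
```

i = 2//3 = 0
i = 0//4 = 0
x = 0//5 = 0
out = 0//3 = 0
i = 0-0 = 0
x = 0*0 = 0
out = 0%5 = 0
out = 0%4 = 0

0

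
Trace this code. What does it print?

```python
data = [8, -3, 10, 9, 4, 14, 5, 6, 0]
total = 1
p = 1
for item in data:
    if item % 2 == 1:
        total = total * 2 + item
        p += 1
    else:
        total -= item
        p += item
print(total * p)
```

-5842

item=8: not odd, total = 1-8 = -7; p=9
item=-3: odd, total = (-7)*2+(-3) = -17; p=10
item=10: not odd, total = (-17)-10 = -27; p=20
item=9: odd, total = (-27)*2+9 = -45; p=21
item=4: not odd, total = (-45)-4 = -49; p=25
item=14: not odd, total = (-49)-14 = -63; p=39
item=5: odd, total = (-63)*2+5 = -121; p=40
item=6: not odd, total = (-121)-6 = -127; p=46
item=0: not odd, total = (-127)-0 = -127; p=46
total*p = (-127)*46 = -5842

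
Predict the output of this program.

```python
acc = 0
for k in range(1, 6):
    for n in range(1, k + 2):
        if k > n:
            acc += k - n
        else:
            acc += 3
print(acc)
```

k=1,n=1: not 1>1, acc = 0+3 = 3
k=1,n=2: not 1>2, acc = 3+3 = 6
k=2,n=1: 2>1, acc = 6+1 = 7
k=2,n=2: not 2>2, acc = 7+3 = 10
k=2,n=3: not 2>3, acc = 10+3 = 13
k=3,n=1: 3>1, acc = 13+2 = 15
k=3,n=2: 3>2, acc = 15+1 = 16
k=3,n=3: not 3>3, acc = 16+3 = 19
k=3,n=4: not 3>4, acc = 19+3 = 22
k=4,n=1: 4>1, acc = 22+3 = 25
k=4,n=2: 4>2, acc = 25+2 = 27
k=4,n=3: 4>3, acc = 27+1 = 28
k=4,n=4: not 4>4, acc = 28+3 = 31
k=4,n=5: not 4>5, acc = 31+3 = 34
k=5,n=1: 5>1, acc = 34+4 = 38
k=5,n=2: 5>2, acc = 38+3 = 41
k=5,n=3: 5>3, acc = 41+2 = 43
k=5,n=4: 5>4, acc = 43+1 = 44
k=5,n=5: not 5>5, acc = 44+3 = 47
k=5,n=6: not 5>6, acc = 47+3 = 50

50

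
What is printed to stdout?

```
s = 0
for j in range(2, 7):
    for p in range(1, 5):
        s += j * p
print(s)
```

200

j=2,p=1: s = 0+2 = 2
j=2,p=2: s = 2+4 = 6
j=2,p=3: s = 6+6 = 12
j=2,p=4: s = 12+8 = 20
j=3,p=1: s = 20+3 = 23
j=3,p=2: s = 23+6 = 29
j=3,p=3: s = 29+9 = 38
j=3,p=4: s = 38+12 = 50
j=4,p=1: s = 50+4 = 54
j=4,p=2: s = 54+8 = 62
j=4,p=3: s = 62+12 = 74
j=4,p=4: s = 74+16 = 90
j=5,p=1: s = 90+5 = 95
j=5,p=2: s = 95+10 = 105
j=5,p=3: s = 105+15 = 120
j=5,p=4: s = 120+20 = 140
j=6,p=1: s = 140+6 = 146
j=6,p=2: s = 146+12 = 158
j=6,p=3: s = 158+18 = 176
j=6,p=4: s = 176+24 = 200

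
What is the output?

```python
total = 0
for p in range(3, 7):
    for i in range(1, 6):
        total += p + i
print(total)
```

p=3,i=1: total = 0+4 = 4
p=3,i=2: total = 4+5 = 9
p=3,i=3: total = 9+6 = 15
p=3,i=4: total = 15+7 = 22
p=3,i=5: total = 22+8 = 30
p=4,i=1: total = 30+5 = 35
p=4,i=2: total = 35+6 = 41
p=4,i=3: total = 41+7 = 48
p=4,i=4: total = 48+8 = 56
p=4,i=5: total = 56+9 = 65
p=5,i=1: total = 65+6 = 71
p=5,i=2: total = 71+7 = 78
p=5,i=3: total = 78+8 = 86
p=5,i=4: total = 86+9 = 95
p=5,i=5: total = 95+10 = 105
p=6,i=1: total = 105+7 = 112
p=6,i=2: total = 112+8 = 120
p=6,i=3: total = 120+9 = 129
p=6,i=4: total = 129+10 = 139
p=6,i=5: total = 139+11 = 150

150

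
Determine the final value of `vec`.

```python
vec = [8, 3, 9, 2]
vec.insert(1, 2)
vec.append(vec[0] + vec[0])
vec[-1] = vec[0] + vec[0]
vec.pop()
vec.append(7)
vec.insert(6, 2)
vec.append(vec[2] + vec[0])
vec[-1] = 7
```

[8, 2, 3, 9, 2, 7, 2, 7]

insert 2 at 1 → [8, 2, 3, 9, 2]
append vec[0]+vec[0] = 8+8 = 16 → [8, 2, 3, 9, 2, 16]
vec[-1] = vec[0]+vec[0] = 8+8 = 16 → [8, 2, 3, 9, 2, 16]
pop() removes 16 → [8, 2, 3, 9, 2]
append 7 → [8, 2, 3, 9, 2, 7]
insert 2 at 6 → [8, 2, 3, 9, 2, 7, 2]
append vec[2]+vec[0] = 3+8 = 11 → [8, 2, 3, 9, 2, 7, 2, 11]
vec[-1] = 7 → [8, 2, 3, 9, 2, 7, 2, 7]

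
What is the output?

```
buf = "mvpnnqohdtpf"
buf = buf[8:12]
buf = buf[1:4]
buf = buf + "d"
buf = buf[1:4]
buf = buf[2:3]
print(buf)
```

d

slice [8:12] → 'dtpf'
slice [1:4] → 'tpf'
+ 'd' → 'tpfd'
slice [1:4] → 'pfd'
slice [2:3] → 'd'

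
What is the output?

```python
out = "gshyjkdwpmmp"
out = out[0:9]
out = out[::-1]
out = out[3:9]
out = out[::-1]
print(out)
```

gshyjk

slice [0:9] → 'gshyjkdwp'
reverse → 'pwdkjyhsg'
slice [3:9] → 'kjyhsg'
reverse → 'gshyjk'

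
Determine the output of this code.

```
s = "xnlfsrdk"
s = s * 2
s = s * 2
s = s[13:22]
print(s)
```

repeat ×2 → 'xnlfsrdkxnlfsrdk'
repeat ×2 → 'xnlfsrdkxnlfsrdkxnlfsrdkxnlfsrdk'
slice [13:22] → 'rdkxnlfsr'

rdkxnlfsr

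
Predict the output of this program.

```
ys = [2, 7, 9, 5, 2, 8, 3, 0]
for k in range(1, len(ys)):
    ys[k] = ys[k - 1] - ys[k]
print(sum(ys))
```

k=1: ys[1] = 2-7 = -5 → [2, -5, 9, 5, 2, 8, 3, 0]
k=2: ys[2] = (-5)-9 = -14 → [2, -5, -14, 5, 2, 8, 3, 0]
k=3: ys[3] = (-14)-5 = -19 → [2, -5, -14, -19, 2, 8, 3, 0]
k=4: ys[4] = (-19)-2 = -21 → [2, -5, -14, -19, -21, 8, 3, 0]
k=5: ys[5] = (-21)-8 = -29 → [2, -5, -14, -19, -21, -29, 3, 0]
k=6: ys[6] = (-29)-3 = -32 → [2, -5, -14, -19, -21, -29, -32, 0]
k=7: ys[7] = (-32)-0 = -32 → [2, -5, -14, -19, -21, -29, -32, -32]
sum = -150

-150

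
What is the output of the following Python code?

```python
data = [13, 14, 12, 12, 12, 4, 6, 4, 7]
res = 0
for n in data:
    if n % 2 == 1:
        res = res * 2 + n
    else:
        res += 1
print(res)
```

n=13: odd, res = 0*2+13 = 13
n=14: not odd, res = 13+1 = 14
n=12: not odd, res = 14+1 = 15
n=12: not odd, res = 15+1 = 16
n=12: not odd, res = 16+1 = 17
n=4: not odd, res = 17+1 = 18
n=6: not odd, res = 18+1 = 19
n=4: not odd, res = 19+1 = 20
n=7: odd, res = 20*2+7 = 47

47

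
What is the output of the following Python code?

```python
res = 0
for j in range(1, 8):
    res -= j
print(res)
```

j=1: res = 0-1 = -1
j=2: res = (-1)-2 = -3
j=3: res = (-3)-3 = -6
j=4: res = (-6)-4 = -10
j=5: res = (-10)-5 = -15
j=6: res = (-15)-6 = -21
j=7: res = (-21)-7 = -28

-28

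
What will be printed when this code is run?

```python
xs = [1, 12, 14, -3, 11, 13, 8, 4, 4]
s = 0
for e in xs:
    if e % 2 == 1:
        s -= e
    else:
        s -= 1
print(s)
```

-27

e=1: odd, s = 0-1 = -1
e=12: not odd, s = (-1)-1 = -2
e=14: not odd, s = (-2)-1 = -3
e=-3: odd, s = (-3)-(-3) = 0
e=11: odd, s = 0-11 = -11
e=13: odd, s = (-11)-13 = -24
e=8: not odd, s = (-24)-1 = -25
e=4: not odd, s = (-25)-1 = -26
e=4: not odd, s = (-26)-1 = -27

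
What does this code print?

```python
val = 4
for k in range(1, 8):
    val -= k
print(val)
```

k=1: val = 4-1 = 3
k=2: val = 3-2 = 1
k=3: val = 1-3 = -2
k=4: val = (-2)-4 = -6
k=5: val = (-6)-5 = -11
k=6: val = (-11)-6 = -17
k=7: val = (-17)-7 = -24

-24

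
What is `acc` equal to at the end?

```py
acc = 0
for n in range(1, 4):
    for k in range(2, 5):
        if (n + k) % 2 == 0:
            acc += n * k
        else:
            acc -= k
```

n=1,k=2: odd sum, acc = 0-2 = -2
n=1,k=3: even sum, acc = (-2)+3 = 1
n=1,k=4: odd sum, acc = 1-4 = -3
n=2,k=2: even sum, acc = (-3)+4 = 1
n=2,k=3: odd sum, acc = 1-3 = -2
n=2,k=4: even sum, acc = (-2)+8 = 6
n=3,k=2: odd sum, acc = 6-2 = 4
n=3,k=3: even sum, acc = 4+9 = 13
n=3,k=4: odd sum, acc = 13-4 = 9

9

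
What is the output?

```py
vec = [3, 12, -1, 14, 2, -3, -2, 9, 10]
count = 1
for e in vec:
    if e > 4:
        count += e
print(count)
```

46

e=3: not >4
e=12: >4, count = 1+12 = 13
e=-1: not >4
e=14: >4, count = 13+14 = 27
e=2: not >4
e=-3: not >4
e=-2: not >4
e=9: >4, count = 27+9 = 36
e=10: >4, count = 36+10 = 46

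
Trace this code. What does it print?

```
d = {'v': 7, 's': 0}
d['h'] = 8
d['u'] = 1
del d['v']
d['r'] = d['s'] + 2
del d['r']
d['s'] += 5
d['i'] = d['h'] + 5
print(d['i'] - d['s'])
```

d['h'] = 8 → {'v': 7, 's': 0, 'h': 8}
d['u'] = 1 → {'v': 7, 's': 0, 'h': 8, 'u': 1}
del 'v' → {'s': 0, 'h': 8, 'u': 1}
d['r'] = d['s']+2 = 2 → {'s': 0, 'h': 8, 'u': 1, 'r': 2}
del 'r' → {'s': 0, 'h': 8, 'u': 1}
d['s'] = 0+5 = 5 → {'s': 5, 'h': 8, 'u': 1}
d['i'] = d['h']+5 = 13 → {'s': 5, 'h': 8, 'u': 1, 'i': 13}
d['i']-d['s'] = 13-5 = 8

8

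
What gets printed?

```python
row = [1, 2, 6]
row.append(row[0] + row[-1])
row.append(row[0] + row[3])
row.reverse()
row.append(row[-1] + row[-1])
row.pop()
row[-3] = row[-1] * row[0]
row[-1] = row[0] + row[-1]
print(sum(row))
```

append row[0]+row[-1] = 1+6 = 7 → [1, 2, 6, 7]
append row[0]+row[3] = 1+7 = 8 → [1, 2, 6, 7, 8]
reverse → [8, 7, 6, 2, 1]
append row[-1]+row[-1] = 1+1 = 2 → [8, 7, 6, 2, 1, 2]
pop() removes 2 → [8, 7, 6, 2, 1]
row[-3] = row[-1]*row[0] = 1*8 = 8 → [8, 7, 8, 2, 1]
row[-1] = row[0]+row[-1] = 8+1 = 9 → [8, 7, 8, 2, 9]
sum = 34

34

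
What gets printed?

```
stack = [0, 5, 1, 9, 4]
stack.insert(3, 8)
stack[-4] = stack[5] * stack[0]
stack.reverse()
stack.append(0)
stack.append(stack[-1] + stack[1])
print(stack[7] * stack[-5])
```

insert 8 at 3 → [0, 5, 1, 8, 9, 4]
stack[-4] = stack[5]*stack[0] = 4*0 = 0 → [0, 5, 0, 8, 9, 4]
reverse → [4, 9, 8, 0, 5, 0]
append 0 → [4, 9, 8, 0, 5, 0, 0]
append stack[-1]+stack[1] = 0+9 = 9 → [4, 9, 8, 0, 5, 0, 0, 9]
stack[7]*stack[-5] = 9*0 = 0

0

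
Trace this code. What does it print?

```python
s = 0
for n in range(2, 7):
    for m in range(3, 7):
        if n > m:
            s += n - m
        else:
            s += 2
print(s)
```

n=2,m=3: not 2>3, s = 0+2 = 2
n=2,m=4: not 2>4, s = 2+2 = 4
n=2,m=5: not 2>5, s = 4+2 = 6
n=2,m=6: not 2>6, s = 6+2 = 8
n=3,m=3: not 3>3, s = 8+2 = 10
n=3,m=4: not 3>4, s = 10+2 = 12
n=3,m=5: not 3>5, s = 12+2 = 14
n=3,m=6: not 3>6, s = 14+2 = 16
n=4,m=3: 4>3, s = 16+1 = 17
n=4,m=4: not 4>4, s = 17+2 = 19
n=4,m=5: not 4>5, s = 19+2 = 21
n=4,m=6: not 4>6, s = 21+2 = 23
n=5,m=3: 5>3, s = 23+2 = 25
n=5,m=4: 5>4, s = 25+1 = 26
n=5,m=5: not 5>5, s = 26+2 = 28
n=5,m=6: not 5>6, s = 28+2 = 30
n=6,m=3: 6>3, s = 30+3 = 33
n=6,m=4: 6>4, s = 33+2 = 35
n=6,m=5: 6>5, s = 35+1 = 36
n=6,m=6: not 6>6, s = 36+2 = 38

38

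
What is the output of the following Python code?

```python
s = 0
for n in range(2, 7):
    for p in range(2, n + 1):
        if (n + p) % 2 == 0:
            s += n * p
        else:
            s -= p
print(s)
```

n=2,p=2: even sum, s = 0+4 = 4
n=3,p=2: odd sum, s = 4-2 = 2
n=3,p=3: even sum, s = 2+9 = 11
n=4,p=2: even sum, s = 11+8 = 19
n=4,p=3: odd sum, s = 19-3 = 16
n=4,p=4: even sum, s = 16+16 = 32
n=5,p=2: odd sum, s = 32-2 = 30
n=5,p=3: even sum, s = 30+15 = 45
n=5,p=4: odd sum, s = 45-4 = 41
n=5,p=5: even sum, s = 41+25 = 66
n=6,p=2: even sum, s = 66+12 = 78
n=6,p=3: odd sum, s = 78-3 = 75
n=6,p=4: even sum, s = 75+24 = 99
n=6,p=5: odd sum, s = 99-5 = 94
n=6,p=6: even sum, s = 94+36 = 130

130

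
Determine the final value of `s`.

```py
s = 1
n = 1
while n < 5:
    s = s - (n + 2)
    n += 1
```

n=1: s = 1-3 = -2
n=2: s = (-2)-4 = -6
n=3: s = (-6)-5 = -11
n=4: s = (-11)-6 = -17

-17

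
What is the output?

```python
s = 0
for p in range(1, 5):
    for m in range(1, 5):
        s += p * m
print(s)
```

100

p=1,m=1: s = 0+1 = 1
p=1,m=2: s = 1+2 = 3
p=1,m=3: s = 3+3 = 6
p=1,m=4: s = 6+4 = 10
p=2,m=1: s = 10+2 = 12
p=2,m=2: s = 12+4 = 16
p=2,m=3: s = 16+6 = 22
p=2,m=4: s = 22+8 = 30
p=3,m=1: s = 30+3 = 33
p=3,m=2: s = 33+6 = 39
p=3,m=3: s = 39+9 = 48
p=3,m=4: s = 48+12 = 60
p=4,m=1: s = 60+4 = 64
p=4,m=2: s = 64+8 = 72
p=4,m=3: s = 72+12 = 84
p=4,m=4: s = 84+16 = 100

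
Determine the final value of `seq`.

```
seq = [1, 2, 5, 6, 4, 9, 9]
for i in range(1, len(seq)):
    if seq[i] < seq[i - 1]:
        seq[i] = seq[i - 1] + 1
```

i=1: 2>=1, unchanged → [1, 2, 5, 6, 4, 9, 9]
i=2: 5>=2, unchanged → [1, 2, 5, 6, 4, 9, 9]
i=3: 6>=5, unchanged → [1, 2, 5, 6, 4, 9, 9]
i=4: 4<6, seq[4] = 6+1 = 7 → [1, 2, 5, 6, 7, 9, 9]
i=5: 9>=7, unchanged → [1, 2, 5, 6, 7, 9, 9]
i=6: 9>=9, unchanged → [1, 2, 5, 6, 7, 9, 9]

[1, 2, 5, 6, 7, 9, 9]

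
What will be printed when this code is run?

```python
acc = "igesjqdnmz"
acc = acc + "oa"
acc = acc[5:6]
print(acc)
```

q

+ 'oa' → 'igesjqdnmzoa'
slice [5:6] → 'q'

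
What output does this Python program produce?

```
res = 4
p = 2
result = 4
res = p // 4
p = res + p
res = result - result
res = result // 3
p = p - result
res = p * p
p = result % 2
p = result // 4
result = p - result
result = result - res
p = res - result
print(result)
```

-7

res = 2//4 = 0
p = 0+2 = 2
res = 4-4 = 0
res = 4//3 = 1
p = 2-4 = -2
res = (-2)*(-2) = 4
p = 4%2 = 0
p = 4//4 = 1
result = 1-4 = -3
result = (-3)-4 = -7
p = 4-(-7) = 11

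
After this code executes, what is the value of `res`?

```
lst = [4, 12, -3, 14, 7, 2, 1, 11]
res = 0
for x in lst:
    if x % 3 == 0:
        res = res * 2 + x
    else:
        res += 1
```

x=4: not %3==0, res = 0+1 = 1
x=12: %3==0, res = 1*2+12 = 14
x=-3: %3==0, res = 14*2+(-3) = 25
x=14: not %3==0, res = 25+1 = 26
x=7: not %3==0, res = 26+1 = 27
x=2: not %3==0, res = 27+1 = 28
x=1: not %3==0, res = 28+1 = 29
x=11: not %3==0, res = 29+1 = 30

30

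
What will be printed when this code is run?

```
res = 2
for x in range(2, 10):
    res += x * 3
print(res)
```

x=2: res = 2+2*3 = 8
x=3: res = 8+3*3 = 17
x=4: res = 17+4*3 = 29
x=5: res = 29+5*3 = 44
x=6: res = 44+6*3 = 62
x=7: res = 62+7*3 = 83
x=8: res = 83+8*3 = 107
x=9: res = 107+9*3 = 134

134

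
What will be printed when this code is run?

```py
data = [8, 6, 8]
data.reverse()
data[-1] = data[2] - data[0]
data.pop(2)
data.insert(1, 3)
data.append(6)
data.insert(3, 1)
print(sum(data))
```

24

reverse → [8, 6, 8]
data[-1] = data[2]-data[0] = 8-8 = 0 → [8, 6, 0]
pop(2) removes 0 → [8, 6]
insert 3 at 1 → [8, 3, 6]
append 6 → [8, 3, 6, 6]
insert 1 at 3 → [8, 3, 6, 1, 6]
sum = 24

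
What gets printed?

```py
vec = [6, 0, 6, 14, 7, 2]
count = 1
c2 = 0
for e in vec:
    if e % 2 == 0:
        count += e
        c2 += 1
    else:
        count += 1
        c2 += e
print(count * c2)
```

e=6: even, count = 1+6 = 7; c2=1
e=0: even, count = 7+0 = 7; c2=2
e=6: even, count = 7+6 = 13; c2=3
e=14: even, count = 13+14 = 27; c2=4
e=7: not even, count = 27+1 = 28; c2=11
e=2: even, count = 28+2 = 30; c2=12
count*c2 = 30*12 = 360

360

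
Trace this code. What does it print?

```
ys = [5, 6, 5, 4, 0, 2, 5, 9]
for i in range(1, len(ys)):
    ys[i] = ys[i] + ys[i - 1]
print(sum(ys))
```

i=1: ys[1] = 6+5 = 11 → [5, 11, 5, 4, 0, 2, 5, 9]
i=2: ys[2] = 5+11 = 16 → [5, 11, 16, 4, 0, 2, 5, 9]
i=3: ys[3] = 4+16 = 20 → [5, 11, 16, 20, 0, 2, 5, 9]
i=4: ys[4] = 0+20 = 20 → [5, 11, 16, 20, 20, 2, 5, 9]
i=5: ys[5] = 2+20 = 22 → [5, 11, 16, 20, 20, 22, 5, 9]
i=6: ys[6] = 5+22 = 27 → [5, 11, 16, 20, 20, 22, 27, 9]
i=7: ys[7] = 9+27 = 36 → [5, 11, 16, 20, 20, 22, 27, 36]
sum = 157

157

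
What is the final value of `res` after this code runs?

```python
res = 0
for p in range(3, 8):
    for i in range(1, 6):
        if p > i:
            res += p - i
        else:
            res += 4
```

p=3,i=1: 3>1, res = 0+2 = 2
p=3,i=2: 3>2, res = 2+1 = 3
p=3,i=3: not 3>3, res = 3+4 = 7
p=3,i=4: not 3>4, res = 7+4 = 11
p=3,i=5: not 3>5, res = 11+4 = 15
p=4,i=1: 4>1, res = 15+3 = 18
p=4,i=2: 4>2, res = 18+2 = 20
p=4,i=3: 4>3, res = 20+1 = 21
p=4,i=4: not 4>4, res = 21+4 = 25
p=4,i=5: not 4>5, res = 25+4 = 29
p=5,i=1: 5>1, res = 29+4 = 33
p=5,i=2: 5>2, res = 33+3 = 36
p=5,i=3: 5>3, res = 36+2 = 38
p=5,i=4: 5>4, res = 38+1 = 39
p=5,i=5: not 5>5, res = 39+4 = 43
p=6,i=1: 6>1, res = 43+5 = 48
p=6,i=2: 6>2, res = 48+4 = 52
p=6,i=3: 6>3, res = 52+3 = 55
p=6,i=4: 6>4, res = 55+2 = 57
p=6,i=5: 6>5, res = 57+1 = 58
p=7,i=1: 7>1, res = 58+6 = 64
p=7,i=2: 7>2, res = 64+5 = 69
p=7,i=3: 7>3, res = 69+4 = 73
p=7,i=4: 7>4, res = 73+3 = 76
p=7,i=5: 7>5, res = 76+2 = 78

78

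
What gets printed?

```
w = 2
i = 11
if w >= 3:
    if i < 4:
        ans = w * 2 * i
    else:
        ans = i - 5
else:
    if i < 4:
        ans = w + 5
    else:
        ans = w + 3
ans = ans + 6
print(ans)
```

w=2, i=11
w >= 3 is False; i < 4 is False
→ ans = w + 3 = 5
ans = 5+6 = 11

11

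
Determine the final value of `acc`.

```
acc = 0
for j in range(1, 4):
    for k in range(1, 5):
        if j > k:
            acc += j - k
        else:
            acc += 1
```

13

j=1,k=1: not 1>1, acc = 0+1 = 1
j=1,k=2: not 1>2, acc = 1+1 = 2
j=1,k=3: not 1>3, acc = 2+1 = 3
j=1,k=4: not 1>4, acc = 3+1 = 4
j=2,k=1: 2>1, acc = 4+1 = 5
j=2,k=2: not 2>2, acc = 5+1 = 6
j=2,k=3: not 2>3, acc = 6+1 = 7
j=2,k=4: not 2>4, acc = 7+1 = 8
j=3,k=1: 3>1, acc = 8+2 = 10
j=3,k=2: 3>2, acc = 10+1 = 11
j=3,k=3: not 3>3, acc = 11+1 = 12
j=3,k=4: not 3>4, acc = 12+1 = 13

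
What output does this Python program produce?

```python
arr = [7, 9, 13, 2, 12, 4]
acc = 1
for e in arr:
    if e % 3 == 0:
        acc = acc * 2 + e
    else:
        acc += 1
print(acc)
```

43

e=7: not %3==0, acc = 1+1 = 2
e=9: %3==0, acc = 2*2+9 = 13
e=13: not %3==0, acc = 13+1 = 14
e=2: not %3==0, acc = 14+1 = 15
e=12: %3==0, acc = 15*2+12 = 42
e=4: not %3==0, acc = 42+1 = 43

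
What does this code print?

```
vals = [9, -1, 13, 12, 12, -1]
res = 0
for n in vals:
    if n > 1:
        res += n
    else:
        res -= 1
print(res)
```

n=9: >1, res = 0+9 = 9
n=-1: not >1, res = 9-1 = 8
n=13: >1, res = 8+13 = 21
n=12: >1, res = 21+12 = 33
n=12: >1, res = 33+12 = 45
n=-1: not >1, res = 45-1 = 44

44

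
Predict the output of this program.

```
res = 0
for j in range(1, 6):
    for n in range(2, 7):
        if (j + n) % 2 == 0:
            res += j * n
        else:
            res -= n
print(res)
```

92

j=1,n=2: odd sum, res = 0-2 = -2
j=1,n=3: even sum, res = (-2)+3 = 1
j=1,n=4: odd sum, res = 1-4 = -3
j=1,n=5: even sum, res = (-3)+5 = 2
j=1,n=6: odd sum, res = 2-6 = -4
j=2,n=2: even sum, res = (-4)+4 = 0
j=2,n=3: odd sum, res = 0-3 = -3
j=2,n=4: even sum, res = (-3)+8 = 5
j=2,n=5: odd sum, res = 5-5 = 0
j=2,n=6: even sum, res = 0+12 = 12
j=3,n=2: odd sum, res = 12-2 = 10
j=3,n=3: even sum, res = 10+9 = 19
j=3,n=4: odd sum, res = 19-4 = 15
j=3,n=5: even sum, res = 15+15 = 30
j=3,n=6: odd sum, res = 30-6 = 24
j=4,n=2: even sum, res = 24+8 = 32
j=4,n=3: odd sum, res = 32-3 = 29
j=4,n=4: even sum, res = 29+16 = 45
j=4,n=5: odd sum, res = 45-5 = 40
j=4,n=6: even sum, res = 40+24 = 64
j=5,n=2: odd sum, res = 64-2 = 62
j=5,n=3: even sum, res = 62+15 = 77
j=5,n=4: odd sum, res = 77-4 = 73
j=5,n=5: even sum, res = 73+25 = 98
j=5,n=6: odd sum, res = 98-6 = 92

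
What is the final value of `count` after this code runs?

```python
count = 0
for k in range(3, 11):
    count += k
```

52

k=3: count = 0+3 = 3
k=4: count = 3+4 = 7
k=5: count = 7+5 = 12
k=6: count = 12+6 = 18
k=7: count = 18+7 = 25
k=8: count = 25+8 = 33
k=9: count = 33+9 = 42
k=10: count = 42+10 = 52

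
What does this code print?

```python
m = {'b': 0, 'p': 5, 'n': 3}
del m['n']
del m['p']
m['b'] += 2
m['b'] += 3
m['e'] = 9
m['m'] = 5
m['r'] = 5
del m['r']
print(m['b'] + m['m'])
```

del 'n' → {'b': 0, 'p': 5}
del 'p' → {'b': 0}
m['b'] = 0+2 = 2 → {'b': 2}
m['b'] = 2+3 = 5 → {'b': 5}
m['e'] = 9 → {'b': 5, 'e': 9}
m['m'] = 5 → {'b': 5, 'e': 9, 'm': 5}
m['r'] = 5 → {'b': 5, 'e': 9, 'm': 5, 'r': 5}
del 'r' → {'b': 5, 'e': 9, 'm': 5}
m['b']+m['m'] = 5+5 = 10

10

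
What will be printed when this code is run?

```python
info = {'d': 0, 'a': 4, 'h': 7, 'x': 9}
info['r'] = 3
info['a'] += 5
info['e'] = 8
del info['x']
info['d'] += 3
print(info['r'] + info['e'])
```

11

info['r'] = 3 → {'d': 0, 'a': 4, 'h': 7, 'x': 9, 'r': 3}
info['a'] = 4+5 = 9 → {'d': 0, 'a': 9, 'h': 7, 'x': 9, 'r': 3}
info['e'] = 8 → {'d': 0, 'a': 9, 'h': 7, 'x': 9, 'r': 3, 'e': 8}
del 'x' → {'d': 0, 'a': 9, 'h': 7, 'r': 3, 'e': 8}
info['d'] = 0+3 = 3 → {'d': 3, 'a': 9, 'h': 7, 'r': 3, 'e': 8}
info['r']+info['e'] = 3+8 = 11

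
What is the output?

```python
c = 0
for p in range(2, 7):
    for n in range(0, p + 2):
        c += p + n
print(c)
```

210

p=2,n=0: c = 0+2 = 2
p=2,n=1: c = 2+3 = 5
p=2,n=2: c = 5+4 = 9
p=2,n=3: c = 9+5 = 14
p=3,n=0: c = 14+3 = 17
p=3,n=1: c = 17+4 = 21
p=3,n=2: c = 21+5 = 26
p=3,n=3: c = 26+6 = 32
p=3,n=4: c = 32+7 = 39
p=4,n=0: c = 39+4 = 43
p=4,n=1: c = 43+5 = 48
p=4,n=2: c = 48+6 = 54
p=4,n=3: c = 54+7 = 61
p=4,n=4: c = 61+8 = 69
p=4,n=5: c = 69+9 = 78
p=5,n=0: c = 78+5 = 83
p=5,n=1: c = 83+6 = 89
p=5,n=2: c = 89+7 = 96
p=5,n=3: c = 96+8 = 104
p=5,n=4: c = 104+9 = 113
p=5,n=5: c = 113+10 = 123
p=5,n=6: c = 123+11 = 134
p=6,n=0: c = 134+6 = 140
p=6,n=1: c = 140+7 = 147
p=6,n=2: c = 147+8 = 155
p=6,n=3: c = 155+9 = 164
p=6,n=4: c = 164+10 = 174
p=6,n=5: c = 174+11 = 185
p=6,n=6: c = 185+12 = 197
p=6,n=7: c = 197+13 = 210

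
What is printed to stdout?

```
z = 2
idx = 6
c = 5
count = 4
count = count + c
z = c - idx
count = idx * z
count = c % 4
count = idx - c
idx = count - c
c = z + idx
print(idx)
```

count = 4+5 = 9
z = 5-6 = -1
count = 6*(-1) = -6
count = 5%4 = 1
count = 6-5 = 1
idx = 1-5 = -4
c = (-1)+(-4) = -5

-4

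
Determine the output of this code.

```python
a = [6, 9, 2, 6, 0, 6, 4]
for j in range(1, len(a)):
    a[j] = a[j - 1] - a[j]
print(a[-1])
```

j=1: a[1] = 6-9 = -3 → [6, -3, 2, 6, 0, 6, 4]
j=2: a[2] = (-3)-2 = -5 → [6, -3, -5, 6, 0, 6, 4]
j=3: a[3] = (-5)-6 = -11 → [6, -3, -5, -11, 0, 6, 4]
j=4: a[4] = (-11)-0 = -11 → [6, -3, -5, -11, -11, 6, 4]
j=5: a[5] = (-11)-6 = -17 → [6, -3, -5, -11, -11, -17, 4]
j=6: a[6] = (-17)-4 = -21 → [6, -3, -5, -11, -11, -17, -21]

-21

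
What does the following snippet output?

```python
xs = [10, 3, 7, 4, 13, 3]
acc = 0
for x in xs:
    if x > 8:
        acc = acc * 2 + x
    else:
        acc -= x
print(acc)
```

x=10: >8, acc = 0*2+10 = 10
x=3: not >8, acc = 10-3 = 7
x=7: not >8, acc = 7-7 = 0
x=4: not >8, acc = 0-4 = -4
x=13: >8, acc = (-4)*2+13 = 5
x=3: not >8, acc = 5-3 = 2

2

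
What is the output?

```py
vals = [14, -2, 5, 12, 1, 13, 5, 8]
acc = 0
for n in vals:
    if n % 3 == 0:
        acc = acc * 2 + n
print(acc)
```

12

n=14: not %3==0
n=-2: not %3==0
n=5: not %3==0
n=12: %3==0, acc = 0*2+12 = 12
n=1: not %3==0
n=13: not %3==0
n=5: not %3==0
n=8: not %3==0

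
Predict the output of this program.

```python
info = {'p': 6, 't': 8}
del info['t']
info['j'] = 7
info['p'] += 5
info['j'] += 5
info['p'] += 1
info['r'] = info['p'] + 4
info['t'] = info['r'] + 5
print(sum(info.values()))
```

61

del 't' → {'p': 6}
info['j'] = 7 → {'p': 6, 'j': 7}
info['p'] = 6+5 = 11 → {'p': 11, 'j': 7}
info['j'] = 7+5 = 12 → {'p': 11, 'j': 12}
info['p'] = 11+1 = 12 → {'p': 12, 'j': 12}
info['r'] = info['p']+4 = 16 → {'p': 12, 'j': 12, 'r': 16}
info['t'] = info['r']+5 = 21 → {'p': 12, 'j': 12, 'r': 16, 't': 21}
sum of values = 61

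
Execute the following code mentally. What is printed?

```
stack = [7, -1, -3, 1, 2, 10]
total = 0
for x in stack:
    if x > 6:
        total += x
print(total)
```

x=7: >6, total = 0+7 = 7
x=-1: not >6
x=-3: not >6
x=1: not >6
x=2: not >6
x=10: >6, total = 7+10 = 17

17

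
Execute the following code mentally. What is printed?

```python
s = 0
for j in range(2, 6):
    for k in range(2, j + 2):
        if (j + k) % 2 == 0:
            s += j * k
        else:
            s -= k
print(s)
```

j=2,k=2: even sum, s = 0+4 = 4
j=2,k=3: odd sum, s = 4-3 = 1
j=3,k=2: odd sum, s = 1-2 = -1
j=3,k=3: even sum, s = (-1)+9 = 8
j=3,k=4: odd sum, s = 8-4 = 4
j=4,k=2: even sum, s = 4+8 = 12
j=4,k=3: odd sum, s = 12-3 = 9
j=4,k=4: even sum, s = 9+16 = 25
j=4,k=5: odd sum, s = 25-5 = 20
j=5,k=2: odd sum, s = 20-2 = 18
j=5,k=3: even sum, s = 18+15 = 33
j=5,k=4: odd sum, s = 33-4 = 29
j=5,k=5: even sum, s = 29+25 = 54
j=5,k=6: odd sum, s = 54-6 = 48

48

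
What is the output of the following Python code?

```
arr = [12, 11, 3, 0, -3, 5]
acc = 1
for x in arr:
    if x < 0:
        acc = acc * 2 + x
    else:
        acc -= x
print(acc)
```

x=12: not <0, acc = 1-12 = -11
x=11: not <0, acc = (-11)-11 = -22
x=3: not <0, acc = (-22)-3 = -25
x=0: not <0, acc = (-25)-0 = -25
x=-3: <0, acc = (-25)*2+(-3) = -53
x=5: not <0, acc = (-53)-5 = -58

-58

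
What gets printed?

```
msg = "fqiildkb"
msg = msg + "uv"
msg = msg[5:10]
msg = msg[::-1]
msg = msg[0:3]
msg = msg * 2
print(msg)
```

+ 'uv' → 'fqiildkbuv'
slice [5:10] → 'dkbuv'
reverse → 'vubkd'
slice [0:3] → 'vub'
repeat ×2 → 'vubvub'

vubvub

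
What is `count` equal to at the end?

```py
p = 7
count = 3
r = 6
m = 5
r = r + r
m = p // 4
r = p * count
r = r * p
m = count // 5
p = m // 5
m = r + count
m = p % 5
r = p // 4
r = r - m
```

r = 6+6 = 12
m = 7//4 = 1
r = 7*3 = 21
r = 21*7 = 147
m = 3//5 = 0
p = 0//5 = 0
m = 147+3 = 150
m = 0%5 = 0
r = 0//4 = 0
r = 0-0 = 0

3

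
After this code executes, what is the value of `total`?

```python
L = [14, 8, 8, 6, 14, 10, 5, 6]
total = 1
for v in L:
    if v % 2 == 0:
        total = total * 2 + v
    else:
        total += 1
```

1540

v=14: even, total = 1*2+14 = 16
v=8: even, total = 16*2+8 = 40
v=8: even, total = 40*2+8 = 88
v=6: even, total = 88*2+6 = 182
v=14: even, total = 182*2+14 = 378
v=10: even, total = 378*2+10 = 766
v=5: not even, total = 766+1 = 767
v=6: even, total = 767*2+6 = 1540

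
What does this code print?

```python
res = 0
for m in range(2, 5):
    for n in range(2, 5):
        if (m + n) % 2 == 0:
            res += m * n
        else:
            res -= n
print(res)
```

m=2,n=2: even sum, res = 0+4 = 4
m=2,n=3: odd sum, res = 4-3 = 1
m=2,n=4: even sum, res = 1+8 = 9
m=3,n=2: odd sum, res = 9-2 = 7
m=3,n=3: even sum, res = 7+9 = 16
m=3,n=4: odd sum, res = 16-4 = 12
m=4,n=2: even sum, res = 12+8 = 20
m=4,n=3: odd sum, res = 20-3 = 17
m=4,n=4: even sum, res = 17+16 = 33

33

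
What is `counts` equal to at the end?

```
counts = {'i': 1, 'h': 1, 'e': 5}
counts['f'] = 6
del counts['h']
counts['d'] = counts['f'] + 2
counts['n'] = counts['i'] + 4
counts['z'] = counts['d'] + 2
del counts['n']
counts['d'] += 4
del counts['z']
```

counts['f'] = 6 → {'i': 1, 'h': 1, 'e': 5, 'f': 6}
del 'h' → {'i': 1, 'e': 5, 'f': 6}
counts['d'] = counts['f']+2 = 8 → {'i': 1, 'e': 5, 'f': 6, 'd': 8}
counts['n'] = counts['i']+4 = 5 → {'i': 1, 'e': 5, 'f': 6, 'd': 8, 'n': 5}
counts['z'] = counts['d']+2 = 10 → {'i': 1, 'e': 5, 'f': 6, 'd': 8, 'n': 5, 'z': 10}
del 'n' → {'i': 1, 'e': 5, 'f': 6, 'd': 8, 'z': 10}
counts['d'] = 8+4 = 12 → {'i': 1, 'e': 5, 'f': 6, 'd': 12, 'z': 10}
del 'z' → {'i': 1, 'e': 5, 'f': 6, 'd': 12}

{'i': 1, 'e': 5, 'f': 6, 'd': 12}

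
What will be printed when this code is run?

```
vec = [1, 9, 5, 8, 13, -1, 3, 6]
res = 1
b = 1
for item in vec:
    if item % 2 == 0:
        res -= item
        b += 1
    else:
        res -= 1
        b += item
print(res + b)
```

14

item=1: not even, res = 1-1 = 0; b=2
item=9: not even, res = 0-1 = -1; b=11
item=5: not even, res = (-1)-1 = -2; b=16
item=8: even, res = (-2)-8 = -10; b=17
item=13: not even, res = (-10)-1 = -11; b=30
item=-1: not even, res = (-11)-1 = -12; b=29
item=3: not even, res = (-12)-1 = -13; b=32
item=6: even, res = (-13)-6 = -19; b=33
res+b = (-19)+33 = 14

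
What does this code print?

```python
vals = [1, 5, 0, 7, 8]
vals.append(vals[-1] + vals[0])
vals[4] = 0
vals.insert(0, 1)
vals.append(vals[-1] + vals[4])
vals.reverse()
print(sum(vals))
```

append vals[-1]+vals[0] = 8+1 = 9 → [1, 5, 0, 7, 8, 9]
vals[4] = 0 → [1, 5, 0, 7, 0, 9]
insert 1 at 0 → [1, 1, 5, 0, 7, 0, 9]
append vals[-1]+vals[4] = 9+7 = 16 → [1, 1, 5, 0, 7, 0, 9, 16]
reverse → [16, 9, 0, 7, 0, 5, 1, 1]
sum = 39

39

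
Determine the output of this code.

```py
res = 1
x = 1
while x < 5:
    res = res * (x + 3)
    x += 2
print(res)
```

x=1: res = 1*4 = 4
x=3: res = 4*6 = 24

24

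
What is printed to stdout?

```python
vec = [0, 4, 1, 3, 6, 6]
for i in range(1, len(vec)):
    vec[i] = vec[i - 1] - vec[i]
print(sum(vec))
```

-51

i=1: vec[1] = 0-4 = -4 → [0, -4, 1, 3, 6, 6]
i=2: vec[2] = (-4)-1 = -5 → [0, -4, -5, 3, 6, 6]
i=3: vec[3] = (-5)-3 = -8 → [0, -4, -5, -8, 6, 6]
i=4: vec[4] = (-8)-6 = -14 → [0, -4, -5, -8, -14, 6]
i=5: vec[5] = (-14)-6 = -20 → [0, -4, -5, -8, -14, -20]
sum = -51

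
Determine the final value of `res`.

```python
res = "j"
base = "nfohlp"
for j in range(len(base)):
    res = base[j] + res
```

'plhofnj'

j=0: prepend 'n' → 'nj'
j=1: prepend 'f' → 'fnj'
j=2: prepend 'o' → 'ofnj'
j=3: prepend 'h' → 'hofnj'
j=4: prepend 'l' → 'lhofnj'
j=5: prepend 'p' → 'plhofnj'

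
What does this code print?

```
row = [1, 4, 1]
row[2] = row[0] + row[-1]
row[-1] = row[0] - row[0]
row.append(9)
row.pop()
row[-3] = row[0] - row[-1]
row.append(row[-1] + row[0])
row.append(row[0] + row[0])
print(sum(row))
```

8

row[2] = row[0]+row[-1] = 1+1 = 2 → [1, 4, 2]
row[-1] = row[0]-row[0] = 1-1 = 0 → [1, 4, 0]
append 9 → [1, 4, 0, 9]
pop() removes 9 → [1, 4, 0]
row[-3] = row[0]-row[-1] = 1-0 = 1 → [1, 4, 0]
append row[-1]+row[0] = 0+1 = 1 → [1, 4, 0, 1]
append row[0]+row[0] = 1+1 = 2 → [1, 4, 0, 1, 2]
sum = 8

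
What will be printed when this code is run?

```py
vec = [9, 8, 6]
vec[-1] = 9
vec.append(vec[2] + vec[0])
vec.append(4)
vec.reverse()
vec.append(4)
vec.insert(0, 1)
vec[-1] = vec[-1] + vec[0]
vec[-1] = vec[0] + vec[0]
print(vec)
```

[1, 4, 18, 9, 8, 9, 2]

vec[-1] = 9 → [9, 8, 9]
append vec[2]+vec[0] = 9+9 = 18 → [9, 8, 9, 18]
append 4 → [9, 8, 9, 18, 4]
reverse → [4, 18, 9, 8, 9]
append 4 → [4, 18, 9, 8, 9, 4]
insert 1 at 0 → [1, 4, 18, 9, 8, 9, 4]
vec[-1] = vec[-1]+vec[0] = 4+1 = 5 → [1, 4, 18, 9, 8, 9, 5]
vec[-1] = vec[0]+vec[0] = 1+1 = 2 → [1, 4, 18, 9, 8, 9, 2]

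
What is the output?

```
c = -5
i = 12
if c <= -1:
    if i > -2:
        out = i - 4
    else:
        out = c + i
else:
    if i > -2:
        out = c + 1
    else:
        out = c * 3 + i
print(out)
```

8

c=-5, i=12
c <= -1 is True; i > -2 is True
→ out = i - 4 = 8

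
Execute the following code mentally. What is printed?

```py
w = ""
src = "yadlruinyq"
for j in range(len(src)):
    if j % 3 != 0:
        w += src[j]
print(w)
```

j=0: skip
j=1: add 'a' → 'a'
j=2: add 'd' → 'ad'
j=3: skip
j=4: add 'r' → 'adr'
j=5: add 'u' → 'adru'
j=6: skip
j=7: add 'n' → 'adrun'
j=8: add 'y' → 'adruny'
j=9: skip

adruny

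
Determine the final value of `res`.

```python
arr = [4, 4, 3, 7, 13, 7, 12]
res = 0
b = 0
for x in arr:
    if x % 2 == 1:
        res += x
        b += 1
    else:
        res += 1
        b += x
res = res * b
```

792

x=4: not odd, res = 0+1 = 1; b=4
x=4: not odd, res = 1+1 = 2; b=8
x=3: odd, res = 2+3 = 5; b=9
x=7: odd, res = 5+7 = 12; b=10
x=13: odd, res = 12+13 = 25; b=11
x=7: odd, res = 25+7 = 32; b=12
x=12: not odd, res = 32+1 = 33; b=24
res*b = 33*24 = 792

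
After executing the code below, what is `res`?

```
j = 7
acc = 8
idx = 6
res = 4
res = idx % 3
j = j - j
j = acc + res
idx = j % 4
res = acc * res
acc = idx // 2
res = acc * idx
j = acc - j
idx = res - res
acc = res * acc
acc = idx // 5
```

res = 6%3 = 0
j = 7-7 = 0
j = 8+0 = 8
idx = 8%4 = 0
res = 8*0 = 0
acc = 0//2 = 0
res = 0*0 = 0
j = 0-8 = -8
idx = 0-0 = 0
acc = 0*0 = 0
acc = 0//5 = 0

0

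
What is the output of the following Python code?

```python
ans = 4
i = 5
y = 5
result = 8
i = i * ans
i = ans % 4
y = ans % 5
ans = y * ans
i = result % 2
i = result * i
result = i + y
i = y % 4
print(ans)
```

i = 5*4 = 20
i = 4%4 = 0
y = 4%5 = 4
ans = 4*4 = 16
i = 8%2 = 0
i = 8*0 = 0
result = 0+4 = 4
i = 4%4 = 0

16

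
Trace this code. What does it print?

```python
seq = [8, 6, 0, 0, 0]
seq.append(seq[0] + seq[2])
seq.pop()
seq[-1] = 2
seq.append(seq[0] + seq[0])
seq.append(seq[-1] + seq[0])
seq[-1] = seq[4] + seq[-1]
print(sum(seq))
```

58

append seq[0]+seq[2] = 8+0 = 8 → [8, 6, 0, 0, 0, 8]
pop() removes 8 → [8, 6, 0, 0, 0]
seq[-1] = 2 → [8, 6, 0, 0, 2]
append seq[0]+seq[0] = 8+8 = 16 → [8, 6, 0, 0, 2, 16]
append seq[-1]+seq[0] = 16+8 = 24 → [8, 6, 0, 0, 2, 16, 24]
seq[-1] = seq[4]+seq[-1] = 2+24 = 26 → [8, 6, 0, 0, 2, 16, 26]
sum = 58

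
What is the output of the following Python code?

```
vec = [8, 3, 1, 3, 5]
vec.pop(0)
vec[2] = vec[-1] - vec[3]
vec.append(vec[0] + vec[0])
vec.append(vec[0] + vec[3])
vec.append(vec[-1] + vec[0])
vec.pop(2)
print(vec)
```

[3, 1, 5, 6, 8, 11]

pop(0) removes 8 → [3, 1, 3, 5]
vec[2] = vec[-1]-vec[3] = 5-5 = 0 → [3, 1, 0, 5]
append vec[0]+vec[0] = 3+3 = 6 → [3, 1, 0, 5, 6]
append vec[0]+vec[3] = 3+5 = 8 → [3, 1, 0, 5, 6, 8]
append vec[-1]+vec[0] = 8+3 = 11 → [3, 1, 0, 5, 6, 8, 11]
pop(2) removes 0 → [3, 1, 5, 6, 8, 11]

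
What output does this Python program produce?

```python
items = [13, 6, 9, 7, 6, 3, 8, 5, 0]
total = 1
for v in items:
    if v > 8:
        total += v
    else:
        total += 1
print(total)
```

30

v=13: >8, total = 1+13 = 14
v=6: not >8, total = 14+1 = 15
v=9: >8, total = 15+9 = 24
v=7: not >8, total = 24+1 = 25
v=6: not >8, total = 25+1 = 26
v=3: not >8, total = 26+1 = 27
v=8: not >8, total = 27+1 = 28
v=5: not >8, total = 28+1 = 29
v=0: not >8, total = 29+1 = 30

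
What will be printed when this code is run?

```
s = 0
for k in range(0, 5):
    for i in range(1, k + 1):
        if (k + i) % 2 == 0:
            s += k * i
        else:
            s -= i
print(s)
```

k=1,i=1: even sum, s = 0+1 = 1
k=2,i=1: odd sum, s = 1-1 = 0
k=2,i=2: even sum, s = 0+4 = 4
k=3,i=1: even sum, s = 4+3 = 7
k=3,i=2: odd sum, s = 7-2 = 5
k=3,i=3: even sum, s = 5+9 = 14
k=4,i=1: odd sum, s = 14-1 = 13
k=4,i=2: even sum, s = 13+8 = 21
k=4,i=3: odd sum, s = 21-3 = 18
k=4,i=4: even sum, s = 18+16 = 34

34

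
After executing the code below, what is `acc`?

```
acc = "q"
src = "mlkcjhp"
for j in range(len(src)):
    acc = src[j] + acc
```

j=0: prepend 'm' → 'mq'
j=1: prepend 'l' → 'lmq'
j=2: prepend 'k' → 'klmq'
j=3: prepend 'c' → 'cklmq'
j=4: prepend 'j' → 'jcklmq'
j=5: prepend 'h' → 'hjcklmq'
j=6: prepend 'p' → 'phjcklmq'

'phjcklmq'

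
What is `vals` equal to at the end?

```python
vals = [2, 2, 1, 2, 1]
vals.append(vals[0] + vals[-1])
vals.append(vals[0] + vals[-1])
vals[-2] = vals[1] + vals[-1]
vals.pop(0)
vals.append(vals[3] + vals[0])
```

[2, 1, 2, 1, 7, 5, 3]

append vals[0]+vals[-1] = 2+1 = 3 → [2, 2, 1, 2, 1, 3]
append vals[0]+vals[-1] = 2+3 = 5 → [2, 2, 1, 2, 1, 3, 5]
vals[-2] = vals[1]+vals[-1] = 2+5 = 7 → [2, 2, 1, 2, 1, 7, 5]
pop(0) removes 2 → [2, 1, 2, 1, 7, 5]
append vals[3]+vals[0] = 1+2 = 3 → [2, 1, 2, 1, 7, 5, 3]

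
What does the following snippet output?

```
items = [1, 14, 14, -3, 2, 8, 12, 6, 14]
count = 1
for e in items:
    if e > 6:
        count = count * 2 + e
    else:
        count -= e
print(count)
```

e=1: not >6, count = 1-1 = 0
e=14: >6, count = 0*2+14 = 14
e=14: >6, count = 14*2+14 = 42
e=-3: not >6, count = 42-(-3) = 45
e=2: not >6, count = 45-2 = 43
e=8: >6, count = 43*2+8 = 94
e=12: >6, count = 94*2+12 = 200
e=6: not >6, count = 200-6 = 194
e=14: >6, count = 194*2+14 = 402

402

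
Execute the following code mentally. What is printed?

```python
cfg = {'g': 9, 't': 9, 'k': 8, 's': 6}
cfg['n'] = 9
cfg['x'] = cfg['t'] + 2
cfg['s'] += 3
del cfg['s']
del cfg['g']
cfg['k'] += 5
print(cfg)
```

{'t': 9, 'k': 13, 'n': 9, 'x': 11}

cfg['n'] = 9 → {'g': 9, 't': 9, 'k': 8, 's': 6, 'n': 9}
cfg['x'] = cfg['t']+2 = 11 → {'g': 9, 't': 9, 'k': 8, 's': 6, 'n': 9, 'x': 11}
cfg['s'] = 6+3 = 9 → {'g': 9, 't': 9, 'k': 8, 's': 9, 'n': 9, 'x': 11}
del 's' → {'g': 9, 't': 9, 'k': 8, 'n': 9, 'x': 11}
del 'g' → {'t': 9, 'k': 8, 'n': 9, 'x': 11}
cfg['k'] = 8+5 = 13 → {'t': 9, 'k': 13, 'n': 9, 'x': 11}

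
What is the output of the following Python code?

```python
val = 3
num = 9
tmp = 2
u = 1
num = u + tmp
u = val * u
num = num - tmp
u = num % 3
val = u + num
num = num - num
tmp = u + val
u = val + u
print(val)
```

num = 1+2 = 3
u = 3*1 = 3
num = 3-2 = 1
u = 1%3 = 1
val = 1+1 = 2
num = 1-1 = 0
tmp = 1+2 = 3
u = 2+1 = 3

2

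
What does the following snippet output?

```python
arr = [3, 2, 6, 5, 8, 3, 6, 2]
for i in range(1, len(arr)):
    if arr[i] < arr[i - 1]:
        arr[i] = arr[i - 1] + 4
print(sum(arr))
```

136

i=1: 2<3, arr[1] = 3+4 = 7 → [3, 7, 6, 5, 8, 3, 6, 2]
i=2: 6<7, arr[2] = 7+4 = 11 → [3, 7, 11, 5, 8, 3, 6, 2]
i=3: 5<11, arr[3] = 11+4 = 15 → [3, 7, 11, 15, 8, 3, 6, 2]
i=4: 8<15, arr[4] = 15+4 = 19 → [3, 7, 11, 15, 19, 3, 6, 2]
i=5: 3<19, arr[5] = 19+4 = 23 → [3, 7, 11, 15, 19, 23, 6, 2]
i=6: 6<23, arr[6] = 23+4 = 27 → [3, 7, 11, 15, 19, 23, 27, 2]
i=7: 2<27, arr[7] = 27+4 = 31 → [3, 7, 11, 15, 19, 23, 27, 31]
sum = 136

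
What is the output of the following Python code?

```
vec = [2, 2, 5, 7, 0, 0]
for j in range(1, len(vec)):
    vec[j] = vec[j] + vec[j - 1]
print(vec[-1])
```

16

j=1: vec[1] = 2+2 = 4 → [2, 4, 5, 7, 0, 0]
j=2: vec[2] = 5+4 = 9 → [2, 4, 9, 7, 0, 0]
j=3: vec[3] = 7+9 = 16 → [2, 4, 9, 16, 0, 0]
j=4: vec[4] = 0+16 = 16 → [2, 4, 9, 16, 16, 0]
j=5: vec[5] = 0+16 = 16 → [2, 4, 9, 16, 16, 16]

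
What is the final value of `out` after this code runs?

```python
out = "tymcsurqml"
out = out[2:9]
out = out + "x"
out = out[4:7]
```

slice [2:9] → 'mcsurqm'
+ 'x' → 'mcsurqmx'
slice [4:7] → 'rqm'

'rqm'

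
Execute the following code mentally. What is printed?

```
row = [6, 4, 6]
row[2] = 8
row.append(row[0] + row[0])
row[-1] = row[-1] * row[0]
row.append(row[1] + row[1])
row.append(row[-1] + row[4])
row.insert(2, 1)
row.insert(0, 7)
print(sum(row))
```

row[2] = 8 → [6, 4, 8]
append row[0]+row[0] = 6+6 = 12 → [6, 4, 8, 12]
row[-1] = row[-1]*row[0] = 12*6 = 72 → [6, 4, 8, 72]
append row[1]+row[1] = 4+4 = 8 → [6, 4, 8, 72, 8]
append row[-1]+row[4] = 8+8 = 16 → [6, 4, 8, 72, 8, 16]
insert 1 at 2 → [6, 4, 1, 8, 72, 8, 16]
insert 7 at 0 → [7, 6, 4, 1, 8, 72, 8, 16]
sum = 122

122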